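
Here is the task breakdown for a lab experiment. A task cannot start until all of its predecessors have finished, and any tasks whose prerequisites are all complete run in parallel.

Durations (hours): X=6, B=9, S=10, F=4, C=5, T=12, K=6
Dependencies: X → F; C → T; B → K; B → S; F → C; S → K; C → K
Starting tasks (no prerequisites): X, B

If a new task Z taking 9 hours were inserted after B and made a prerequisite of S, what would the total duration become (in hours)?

34

Originally the project takes 27 hours.
With Z inserted, S now waits for max(B, Z).
New critical path: B→Z→S→K = 9+9+10+6 = 34 ⇒ 34 hours.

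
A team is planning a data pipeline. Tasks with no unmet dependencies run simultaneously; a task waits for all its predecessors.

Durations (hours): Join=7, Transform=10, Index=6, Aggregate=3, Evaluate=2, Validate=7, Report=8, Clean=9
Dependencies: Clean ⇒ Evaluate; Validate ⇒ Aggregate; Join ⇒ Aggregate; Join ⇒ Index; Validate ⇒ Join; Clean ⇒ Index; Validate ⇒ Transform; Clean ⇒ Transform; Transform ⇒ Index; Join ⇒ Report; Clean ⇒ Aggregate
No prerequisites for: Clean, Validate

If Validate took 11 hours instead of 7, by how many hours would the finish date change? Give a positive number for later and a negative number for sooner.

Critical path before the change: Clean→Transform→Index = 9+10+6 = 25 giving 25 hours.
Validate has 2 hours of float (longest path through it is 23).
The binding chain switches to Validate→Transform→Index = 11+10+6 = 27; finish 27 hours.
Change in finish: 27 − 25 = +2 hours.

2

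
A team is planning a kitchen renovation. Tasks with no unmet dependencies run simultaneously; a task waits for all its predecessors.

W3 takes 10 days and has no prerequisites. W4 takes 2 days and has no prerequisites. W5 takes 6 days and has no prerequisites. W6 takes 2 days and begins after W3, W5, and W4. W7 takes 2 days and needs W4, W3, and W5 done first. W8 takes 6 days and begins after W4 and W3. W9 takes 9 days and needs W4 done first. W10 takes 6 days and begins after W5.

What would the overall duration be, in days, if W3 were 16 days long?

Critical path before the change: W3→W8 = 10+6 = 16 giving 16 days.
W3 lies on that path, so at 16 days the path becomes 22 days.
That remains the longest chain; total 22 days.

22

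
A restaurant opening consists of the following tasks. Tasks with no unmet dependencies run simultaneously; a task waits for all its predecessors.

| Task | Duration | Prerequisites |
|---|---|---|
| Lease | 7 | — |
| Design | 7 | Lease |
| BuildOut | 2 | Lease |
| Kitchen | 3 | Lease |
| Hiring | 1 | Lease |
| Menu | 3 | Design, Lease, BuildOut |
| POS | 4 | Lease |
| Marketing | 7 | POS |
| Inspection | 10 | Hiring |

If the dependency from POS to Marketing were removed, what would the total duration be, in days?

Before: longest chain Lease→Hiring→Inspection = 7+1+10 = 18, finish 18.
Without POS→Marketing, Marketing's earliest start moves from 11 to 0.
After: Lease→Hiring→Inspection = 7+1+10 = 18 → 18 days.

18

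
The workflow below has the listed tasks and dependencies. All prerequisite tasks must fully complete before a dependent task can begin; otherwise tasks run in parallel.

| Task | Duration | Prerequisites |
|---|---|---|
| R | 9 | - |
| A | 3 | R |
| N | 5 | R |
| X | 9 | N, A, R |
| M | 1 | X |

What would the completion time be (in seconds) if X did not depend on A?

24

Before: longest chain R→N→X→M = 9+5+9+1 = 24, finish 24.
Dropping A→X doesn't change X's earliest start (14); another predecessor still binds.
The longest chain is now R→N→X→M = 9+5+9+1 = 24, so the workflow takes 24 seconds.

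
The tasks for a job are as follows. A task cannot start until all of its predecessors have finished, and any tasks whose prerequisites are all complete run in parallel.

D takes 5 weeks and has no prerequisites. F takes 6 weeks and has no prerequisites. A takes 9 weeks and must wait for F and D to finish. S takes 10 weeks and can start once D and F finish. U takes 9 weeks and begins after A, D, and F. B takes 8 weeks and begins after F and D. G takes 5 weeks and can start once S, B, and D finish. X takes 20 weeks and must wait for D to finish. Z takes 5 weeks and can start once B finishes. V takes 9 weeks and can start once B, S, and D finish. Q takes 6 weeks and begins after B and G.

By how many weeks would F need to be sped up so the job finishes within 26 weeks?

Current finish: 27 weeks; target: 26.
F is on every critical path, so each week cut from F cuts the finish by one (this holds down to a finish of 26).
Need 27 − 26 = 1 week off F → F becomes 5 weeks, finish becomes 26.

1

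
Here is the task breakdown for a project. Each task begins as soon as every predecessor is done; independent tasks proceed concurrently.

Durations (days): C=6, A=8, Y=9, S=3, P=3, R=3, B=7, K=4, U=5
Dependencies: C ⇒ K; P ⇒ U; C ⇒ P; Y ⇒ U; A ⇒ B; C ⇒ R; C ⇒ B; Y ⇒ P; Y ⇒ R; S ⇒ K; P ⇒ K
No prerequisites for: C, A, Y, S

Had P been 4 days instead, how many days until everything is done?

18

Actual critical path: Y→P→U = 9+3+5 = 17 ⇒ 17 days.
P lies on that path, so at 4 days the path becomes 18 days.
No other chain overtakes it, so the finish is 18 days.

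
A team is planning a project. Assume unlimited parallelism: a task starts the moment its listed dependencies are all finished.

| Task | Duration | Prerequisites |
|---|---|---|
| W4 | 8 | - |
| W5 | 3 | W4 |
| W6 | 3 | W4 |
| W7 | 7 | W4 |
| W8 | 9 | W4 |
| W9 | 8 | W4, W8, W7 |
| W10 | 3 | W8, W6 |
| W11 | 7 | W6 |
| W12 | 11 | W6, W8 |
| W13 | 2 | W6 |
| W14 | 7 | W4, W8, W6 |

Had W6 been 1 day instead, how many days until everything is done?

28

As given, the longest chain is W4→W8→W12 = 8+9+11 = 28, so the finish is 28 days.
W6 is off the critical path — its longest chain is 22 days, giving 6 of slack.
No other chain overtakes it, so the finish is 28 days.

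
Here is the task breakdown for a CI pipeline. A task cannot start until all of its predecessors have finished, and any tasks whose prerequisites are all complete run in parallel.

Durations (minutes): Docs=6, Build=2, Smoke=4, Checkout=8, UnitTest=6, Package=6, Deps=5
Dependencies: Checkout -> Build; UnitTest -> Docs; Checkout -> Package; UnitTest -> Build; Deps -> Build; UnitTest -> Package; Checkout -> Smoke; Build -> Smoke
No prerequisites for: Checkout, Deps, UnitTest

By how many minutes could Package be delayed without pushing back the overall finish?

Critical path: Checkout→Build→Smoke = 8+2+4 = 14, so the finish is 14 minutes.
Package finishes as early as 14 and must finish by 14.
Float = 14 − 14 = 0.

0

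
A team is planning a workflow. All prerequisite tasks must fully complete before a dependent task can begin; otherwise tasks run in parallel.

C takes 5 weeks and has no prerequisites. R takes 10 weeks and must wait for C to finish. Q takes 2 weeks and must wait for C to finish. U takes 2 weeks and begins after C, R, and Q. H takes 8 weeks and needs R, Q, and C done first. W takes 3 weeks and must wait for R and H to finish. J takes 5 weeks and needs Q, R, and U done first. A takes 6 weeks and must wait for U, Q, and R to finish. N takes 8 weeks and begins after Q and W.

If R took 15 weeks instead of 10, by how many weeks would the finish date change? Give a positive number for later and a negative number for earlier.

5

Actual critical path: C→R→H→W→N = 5+10+8+3+8 = 34 ⇒ 34 weeks.
R is on the critical path; changing it to 15 makes that path 39 weeks.
No other chain overtakes it, so the finish is 39 weeks.
Change in finish: 39 − 34 = +5 weeks.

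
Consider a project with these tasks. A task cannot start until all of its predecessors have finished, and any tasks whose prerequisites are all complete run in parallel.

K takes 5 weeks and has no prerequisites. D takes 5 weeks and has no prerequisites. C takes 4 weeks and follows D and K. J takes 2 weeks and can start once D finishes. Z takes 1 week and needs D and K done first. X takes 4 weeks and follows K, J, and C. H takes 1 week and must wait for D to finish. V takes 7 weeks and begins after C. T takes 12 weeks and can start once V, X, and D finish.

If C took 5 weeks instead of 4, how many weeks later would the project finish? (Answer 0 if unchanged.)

Baseline: K→C→V→T = 5+4+7+12 = 28 → 28 weeks.
C is on the critical path; changing it to 5 makes that path 29 weeks.
The critical path is still K→C→V→T; finish is now 29 weeks.
Change in finish: 29 − 28 = +1 weeks.

1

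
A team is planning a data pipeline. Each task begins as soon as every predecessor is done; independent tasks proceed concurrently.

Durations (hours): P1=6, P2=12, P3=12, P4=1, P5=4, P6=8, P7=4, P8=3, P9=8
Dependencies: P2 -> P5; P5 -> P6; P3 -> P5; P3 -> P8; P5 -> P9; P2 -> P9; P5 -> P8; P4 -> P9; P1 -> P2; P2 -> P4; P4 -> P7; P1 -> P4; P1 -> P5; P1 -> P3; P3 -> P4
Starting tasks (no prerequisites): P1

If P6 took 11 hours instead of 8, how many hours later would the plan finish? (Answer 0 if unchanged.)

3

Baseline: P1→P2→P5→P6 = 6+12+4+8 = 30 → 30 hours.
P6 is on the critical path; changing it to 11 makes that path 33 hours.
That remains the longest chain; total 33 hours.
Change in finish: 33 − 30 = +3 hours.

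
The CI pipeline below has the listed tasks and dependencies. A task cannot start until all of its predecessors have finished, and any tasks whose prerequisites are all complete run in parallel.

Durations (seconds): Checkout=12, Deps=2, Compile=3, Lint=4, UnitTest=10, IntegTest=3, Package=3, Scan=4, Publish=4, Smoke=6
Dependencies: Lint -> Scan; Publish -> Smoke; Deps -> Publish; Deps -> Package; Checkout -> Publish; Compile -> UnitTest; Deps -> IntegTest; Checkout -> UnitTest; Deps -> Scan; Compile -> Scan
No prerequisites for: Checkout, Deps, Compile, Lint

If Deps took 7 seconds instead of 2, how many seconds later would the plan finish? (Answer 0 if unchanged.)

The binding path is Checkout→UnitTest = 12+10 = 22; finish at 22 seconds.
Deps has 10 seconds of float (longest path through it is 12).
That remains the longest chain; total 22 seconds.
Change in finish: 22 − 22 = +0 seconds.

0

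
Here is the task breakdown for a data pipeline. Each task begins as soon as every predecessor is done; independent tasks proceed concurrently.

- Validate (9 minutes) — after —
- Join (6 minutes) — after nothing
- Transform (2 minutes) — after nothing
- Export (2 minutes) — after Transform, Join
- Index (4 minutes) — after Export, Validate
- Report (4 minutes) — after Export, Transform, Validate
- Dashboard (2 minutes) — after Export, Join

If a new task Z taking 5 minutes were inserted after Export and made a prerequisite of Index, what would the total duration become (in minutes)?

17

Originally the job takes 13 minutes.
With Z inserted, Index now waits for max(Export, Validate, Z).
New critical path: Join→Export→Z→Index = 6+2+5+4 = 17 ⇒ 17 minutes.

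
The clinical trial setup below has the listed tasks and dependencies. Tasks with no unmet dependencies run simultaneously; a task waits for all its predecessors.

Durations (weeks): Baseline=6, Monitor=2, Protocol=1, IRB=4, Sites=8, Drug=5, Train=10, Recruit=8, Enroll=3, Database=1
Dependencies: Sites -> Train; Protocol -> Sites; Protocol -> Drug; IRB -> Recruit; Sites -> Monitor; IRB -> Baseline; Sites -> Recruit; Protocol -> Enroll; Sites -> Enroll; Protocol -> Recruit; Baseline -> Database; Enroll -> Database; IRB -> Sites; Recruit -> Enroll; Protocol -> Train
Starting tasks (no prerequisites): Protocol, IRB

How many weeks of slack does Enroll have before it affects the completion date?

IRB→Sites→Recruit→Enroll→Database = 4+8+8+3+1 = 24 sets the makespan at 24 weeks.
Longest path through Enroll: 24 weeks (earliest finish 23, latest finish 23).
Float = 24 − 24 = 0.

0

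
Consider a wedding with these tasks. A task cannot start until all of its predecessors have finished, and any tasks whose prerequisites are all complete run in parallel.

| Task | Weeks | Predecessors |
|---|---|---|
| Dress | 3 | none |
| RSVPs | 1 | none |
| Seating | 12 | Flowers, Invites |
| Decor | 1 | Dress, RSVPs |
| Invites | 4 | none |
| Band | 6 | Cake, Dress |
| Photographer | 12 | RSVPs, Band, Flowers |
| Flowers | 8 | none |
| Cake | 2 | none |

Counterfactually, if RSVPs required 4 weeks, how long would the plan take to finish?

Critical path before the change: Dress→Band→Photographer = 3+6+12 = 21 giving 21 weeks.
RSVPs has 8 weeks of float (longest path through it is 13).
That remains the longest chain; total 21 weeks.

21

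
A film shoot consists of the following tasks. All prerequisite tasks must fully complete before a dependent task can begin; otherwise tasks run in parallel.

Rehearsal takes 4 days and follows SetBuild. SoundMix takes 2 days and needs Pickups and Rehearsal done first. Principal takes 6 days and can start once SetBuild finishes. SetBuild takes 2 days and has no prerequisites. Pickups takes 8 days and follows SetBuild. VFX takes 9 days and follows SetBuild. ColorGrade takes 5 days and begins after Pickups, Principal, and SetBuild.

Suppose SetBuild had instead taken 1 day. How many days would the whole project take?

14

The binding path is SetBuild→Pickups→ColorGrade = 2+8+5 = 15; finish at 15 days.
Since SetBuild is critical, the -1 change carries straight to that chain (now 14 days).
The critical path is still SetBuild→Pickups→ColorGrade; finish is now 14 days.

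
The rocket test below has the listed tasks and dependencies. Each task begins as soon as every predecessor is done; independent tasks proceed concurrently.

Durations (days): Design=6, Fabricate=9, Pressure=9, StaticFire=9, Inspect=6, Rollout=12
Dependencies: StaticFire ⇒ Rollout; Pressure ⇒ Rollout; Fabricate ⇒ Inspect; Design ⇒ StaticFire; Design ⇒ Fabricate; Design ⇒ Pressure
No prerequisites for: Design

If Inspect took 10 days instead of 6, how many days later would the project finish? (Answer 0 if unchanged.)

0

Actual critical path: Design→Pressure→Rollout = 6+9+12 = 27 ⇒ 27 days.
The longest path through Inspect is only 21 days, so Inspect has float 6.
The critical path is still Design→Pressure→Rollout; finish is now 27 days.
Change in finish: 27 − 27 = +0 days.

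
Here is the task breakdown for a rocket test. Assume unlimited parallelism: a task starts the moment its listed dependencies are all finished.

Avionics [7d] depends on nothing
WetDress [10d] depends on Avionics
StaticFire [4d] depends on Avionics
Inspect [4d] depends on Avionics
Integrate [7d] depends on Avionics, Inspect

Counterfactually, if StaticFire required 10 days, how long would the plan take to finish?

18

Critical path before the change: Avionics→Inspect→Integrate = 7+4+7 = 18 giving 18 days.
StaticFire has 7 days of float (longest path through it is 11).
That remains the longest chain; total 18 days.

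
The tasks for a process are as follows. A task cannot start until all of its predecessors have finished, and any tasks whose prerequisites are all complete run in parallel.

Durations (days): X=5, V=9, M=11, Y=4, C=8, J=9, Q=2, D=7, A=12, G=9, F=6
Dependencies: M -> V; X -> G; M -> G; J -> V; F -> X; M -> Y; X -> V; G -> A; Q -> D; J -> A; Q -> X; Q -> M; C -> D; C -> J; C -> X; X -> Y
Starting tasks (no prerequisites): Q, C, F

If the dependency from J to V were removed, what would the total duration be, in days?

34

With the dependency in place, Q→M→G→A = 2+11+9+12 = 34 sets the finish at 34 days.
Without J→V, V's earliest start moves from 17 to 13.
The longest chain is now Q→M→G→A = 2+11+9+12 = 34, so the process takes 34 days.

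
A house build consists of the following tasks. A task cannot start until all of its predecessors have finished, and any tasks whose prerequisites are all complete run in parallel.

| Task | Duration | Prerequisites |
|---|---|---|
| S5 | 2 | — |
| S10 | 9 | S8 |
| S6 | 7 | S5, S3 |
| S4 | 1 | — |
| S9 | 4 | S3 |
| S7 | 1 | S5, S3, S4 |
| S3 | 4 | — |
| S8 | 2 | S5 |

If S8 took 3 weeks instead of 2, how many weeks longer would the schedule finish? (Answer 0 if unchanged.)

Baseline: S5→S8→S10 = 2+2+9 = 13 → 13 weeks.
Since S8 is critical, the +1 change carries straight to that chain (now 14 weeks).
That remains the longest chain; total 14 weeks.
Change in finish: 14 − 13 = +1 weeks.

1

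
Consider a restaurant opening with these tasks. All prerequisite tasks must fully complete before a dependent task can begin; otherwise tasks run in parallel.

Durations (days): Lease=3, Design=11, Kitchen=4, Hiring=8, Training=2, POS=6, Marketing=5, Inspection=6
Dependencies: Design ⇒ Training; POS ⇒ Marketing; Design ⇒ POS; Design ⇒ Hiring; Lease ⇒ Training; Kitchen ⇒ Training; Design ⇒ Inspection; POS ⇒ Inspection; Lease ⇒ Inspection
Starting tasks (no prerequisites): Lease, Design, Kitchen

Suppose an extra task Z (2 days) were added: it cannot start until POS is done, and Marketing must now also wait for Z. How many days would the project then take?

24

Originally the project takes 23 days.
With Z inserted, Marketing now waits for max(POS, Z).
New critical path: Design→POS→Z→Marketing = 11+6+2+5 = 24 ⇒ 24 days.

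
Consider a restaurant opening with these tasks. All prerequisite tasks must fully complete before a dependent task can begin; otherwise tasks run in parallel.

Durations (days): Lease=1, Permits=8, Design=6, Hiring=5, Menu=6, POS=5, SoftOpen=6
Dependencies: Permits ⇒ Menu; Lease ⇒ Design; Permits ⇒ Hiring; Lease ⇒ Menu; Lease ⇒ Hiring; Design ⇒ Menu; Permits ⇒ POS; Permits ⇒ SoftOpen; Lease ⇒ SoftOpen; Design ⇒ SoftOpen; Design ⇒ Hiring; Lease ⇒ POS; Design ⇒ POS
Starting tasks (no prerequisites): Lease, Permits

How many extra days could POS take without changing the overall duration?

1

Permits→Menu = 8+6 = 14 sets the makespan at 14 days.
POS finishes as early as 13 and must finish by 14.
Float = 14 − 13 = 1.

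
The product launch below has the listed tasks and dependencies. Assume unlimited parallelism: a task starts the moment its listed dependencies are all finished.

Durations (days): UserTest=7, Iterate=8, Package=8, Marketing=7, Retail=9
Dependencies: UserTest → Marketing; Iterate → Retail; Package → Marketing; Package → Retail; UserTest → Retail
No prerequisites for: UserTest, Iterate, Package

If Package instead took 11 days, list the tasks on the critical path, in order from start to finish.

Package, Retail

As given, the longest chain is Package→Retail = 8+9 = 17, so the finish is 17 days.
Since Package is critical, the +3 change carries straight to that chain (now 20 days).
The critical path is still Package→Retail; finish is now 20 days.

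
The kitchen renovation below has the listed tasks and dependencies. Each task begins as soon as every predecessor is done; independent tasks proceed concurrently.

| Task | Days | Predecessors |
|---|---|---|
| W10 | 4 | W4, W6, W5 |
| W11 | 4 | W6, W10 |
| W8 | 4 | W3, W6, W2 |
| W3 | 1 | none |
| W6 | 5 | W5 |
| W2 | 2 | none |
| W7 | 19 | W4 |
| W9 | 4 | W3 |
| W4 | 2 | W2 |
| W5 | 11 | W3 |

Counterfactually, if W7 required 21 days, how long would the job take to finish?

25

The binding path is W3→W5→W6→W10→W11 = 1+11+5+4+4 = 25; finish at 25 days.
The longest path through W7 is only 23 days, so W7 has float 2.
New critical path: W2→W4→W7 = 2+2+21 = 25 ⇒ 25 days.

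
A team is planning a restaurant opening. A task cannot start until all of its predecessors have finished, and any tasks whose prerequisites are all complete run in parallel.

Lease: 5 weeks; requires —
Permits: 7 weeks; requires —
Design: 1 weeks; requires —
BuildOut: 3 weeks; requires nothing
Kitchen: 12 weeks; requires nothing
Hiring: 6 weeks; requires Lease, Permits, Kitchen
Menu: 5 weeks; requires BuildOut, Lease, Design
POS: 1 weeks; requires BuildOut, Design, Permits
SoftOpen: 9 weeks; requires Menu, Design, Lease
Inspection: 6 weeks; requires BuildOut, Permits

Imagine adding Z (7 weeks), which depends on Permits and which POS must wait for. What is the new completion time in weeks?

19

Originally the job takes 19 weeks.
With Z inserted, POS now waits for max(BuildOut, Design, Permits, Z).
New critical path: Lease→Menu→SoftOpen = 5+5+9 = 19 ⇒ 19 weeks.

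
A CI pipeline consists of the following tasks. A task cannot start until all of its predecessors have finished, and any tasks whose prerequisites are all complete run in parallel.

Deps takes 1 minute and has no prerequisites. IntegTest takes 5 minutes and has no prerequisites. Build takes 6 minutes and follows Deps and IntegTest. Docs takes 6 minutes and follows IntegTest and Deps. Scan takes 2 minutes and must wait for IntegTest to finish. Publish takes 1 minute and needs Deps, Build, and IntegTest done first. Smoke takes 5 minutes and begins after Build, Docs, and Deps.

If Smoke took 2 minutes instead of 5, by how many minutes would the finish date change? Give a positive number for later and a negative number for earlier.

As given, the longest chain is IntegTest→Build→Smoke = 5+6+5 = 16, so the finish is 16 minutes.
Smoke is on the critical path; changing it to 2 makes that path 13 minutes.
No other chain overtakes it, so the finish is 13 minutes.
Change in finish: 13 − 16 = -3 minutes.

-3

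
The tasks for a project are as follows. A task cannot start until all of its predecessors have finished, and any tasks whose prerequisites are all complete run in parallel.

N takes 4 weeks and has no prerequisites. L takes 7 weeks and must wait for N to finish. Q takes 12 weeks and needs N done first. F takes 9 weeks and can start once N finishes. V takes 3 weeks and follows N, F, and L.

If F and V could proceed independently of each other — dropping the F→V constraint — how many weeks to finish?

16

Original critical path: N→Q = 4+12 = 16 ⇒ 16 weeks.
Without F→V, V's earliest start moves from 13 to 11.
After: N→Q = 4+12 = 16 → 16 weeks.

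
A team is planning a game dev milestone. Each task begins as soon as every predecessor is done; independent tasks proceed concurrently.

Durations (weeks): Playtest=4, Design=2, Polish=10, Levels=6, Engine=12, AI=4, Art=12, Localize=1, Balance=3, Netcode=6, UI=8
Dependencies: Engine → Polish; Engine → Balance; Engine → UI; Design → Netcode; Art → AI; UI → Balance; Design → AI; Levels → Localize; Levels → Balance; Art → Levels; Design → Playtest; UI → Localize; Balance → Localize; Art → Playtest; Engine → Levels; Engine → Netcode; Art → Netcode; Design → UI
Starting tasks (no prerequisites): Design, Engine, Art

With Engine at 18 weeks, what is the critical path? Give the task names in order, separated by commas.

Engine, UI, Balance, Localize

The binding path is Engine→UI→Balance→Localize = 12+8+3+1 = 24; finish at 24 weeks.
Engine is on the critical path; changing it to 18 makes that path 30 weeks.
That remains the longest chain; total 30 weeks.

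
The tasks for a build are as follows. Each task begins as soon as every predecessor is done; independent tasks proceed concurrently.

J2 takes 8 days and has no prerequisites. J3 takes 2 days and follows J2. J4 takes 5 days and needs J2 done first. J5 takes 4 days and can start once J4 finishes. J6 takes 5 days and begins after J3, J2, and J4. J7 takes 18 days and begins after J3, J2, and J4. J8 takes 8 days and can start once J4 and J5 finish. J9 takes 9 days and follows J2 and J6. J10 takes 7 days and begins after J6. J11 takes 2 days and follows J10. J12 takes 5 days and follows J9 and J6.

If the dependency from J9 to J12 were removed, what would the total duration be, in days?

31

Original critical path: J2→J4→J6→J9→J12 = 8+5+5+9+5 = 32 ⇒ 32 days.
Without J9→J12, J12's earliest start moves from 27 to 18.
New critical path: J2→J4→J7 = 8+5+18 = 31 ⇒ 31 days.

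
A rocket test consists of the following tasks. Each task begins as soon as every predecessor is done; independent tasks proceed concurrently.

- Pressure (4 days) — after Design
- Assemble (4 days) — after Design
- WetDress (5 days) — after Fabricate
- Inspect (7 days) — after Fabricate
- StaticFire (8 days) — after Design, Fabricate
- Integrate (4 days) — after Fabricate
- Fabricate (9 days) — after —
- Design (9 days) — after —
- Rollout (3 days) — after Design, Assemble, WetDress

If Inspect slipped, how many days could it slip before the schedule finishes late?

1

Critical path: Design→StaticFire = 9+8 = 17, so the finish is 17 days.
The longest chain containing Inspect totals 16 days.
Slack of Inspect = 10 − 9 = 1 day.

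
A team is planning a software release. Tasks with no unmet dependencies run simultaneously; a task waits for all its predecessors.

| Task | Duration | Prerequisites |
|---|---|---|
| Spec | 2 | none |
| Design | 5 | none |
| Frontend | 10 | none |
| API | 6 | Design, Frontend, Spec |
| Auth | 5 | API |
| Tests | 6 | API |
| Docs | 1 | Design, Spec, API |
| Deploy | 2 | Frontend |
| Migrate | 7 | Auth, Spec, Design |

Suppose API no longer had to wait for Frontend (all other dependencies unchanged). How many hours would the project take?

With the dependency in place, Frontend→API→Auth→Migrate = 10+6+5+7 = 28 sets the finish at 28 hours.
Without Frontend→API, API's earliest start moves from 10 to 5.
New critical path: Design→API→Auth→Migrate = 5+6+5+7 = 23 ⇒ 23 hours.

23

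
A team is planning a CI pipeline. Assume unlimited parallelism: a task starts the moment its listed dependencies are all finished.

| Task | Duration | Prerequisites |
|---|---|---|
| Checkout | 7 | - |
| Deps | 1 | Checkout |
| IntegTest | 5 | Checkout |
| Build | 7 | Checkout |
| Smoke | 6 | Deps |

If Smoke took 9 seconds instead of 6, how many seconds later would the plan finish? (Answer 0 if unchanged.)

3

Baseline: Checkout→Deps→Smoke = 7+1+6 = 14 → 14 seconds.
Smoke is on the critical path; changing it to 9 makes that path 17 seconds.
That remains the longest chain; total 17 seconds.
Change in finish: 17 − 14 = +3 seconds.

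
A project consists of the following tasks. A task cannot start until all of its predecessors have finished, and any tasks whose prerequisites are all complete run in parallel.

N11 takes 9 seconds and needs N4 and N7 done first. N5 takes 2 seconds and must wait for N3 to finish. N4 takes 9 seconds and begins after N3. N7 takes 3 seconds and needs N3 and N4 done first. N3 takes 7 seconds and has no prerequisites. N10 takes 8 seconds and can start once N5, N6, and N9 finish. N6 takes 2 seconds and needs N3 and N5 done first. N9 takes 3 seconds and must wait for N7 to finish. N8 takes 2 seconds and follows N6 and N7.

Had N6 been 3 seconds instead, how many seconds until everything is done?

Critical path before the change: N3→N4→N7→N9→N10 = 7+9+3+3+8 = 30 giving 30 seconds.
N6 has 11 seconds of float (longest path through it is 19).
The critical path is still N3→N4→N7→N9→N10; finish is now 30 seconds.

30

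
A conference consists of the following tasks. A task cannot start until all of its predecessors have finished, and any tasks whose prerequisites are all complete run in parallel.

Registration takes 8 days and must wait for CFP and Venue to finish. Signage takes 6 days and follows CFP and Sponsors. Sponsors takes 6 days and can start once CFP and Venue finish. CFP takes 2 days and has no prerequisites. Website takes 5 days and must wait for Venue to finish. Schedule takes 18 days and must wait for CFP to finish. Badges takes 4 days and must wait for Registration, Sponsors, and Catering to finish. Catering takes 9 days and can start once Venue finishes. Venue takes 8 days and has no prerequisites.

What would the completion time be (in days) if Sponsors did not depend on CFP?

Before: longest chain Venue→Catering→Badges = 8+9+4 = 21, finish 21.
Dropping CFP→Sponsors doesn't change Sponsors's earliest start (8); another predecessor still binds.
New critical path: Venue→Catering→Badges = 8+9+4 = 21 ⇒ 21 days.

21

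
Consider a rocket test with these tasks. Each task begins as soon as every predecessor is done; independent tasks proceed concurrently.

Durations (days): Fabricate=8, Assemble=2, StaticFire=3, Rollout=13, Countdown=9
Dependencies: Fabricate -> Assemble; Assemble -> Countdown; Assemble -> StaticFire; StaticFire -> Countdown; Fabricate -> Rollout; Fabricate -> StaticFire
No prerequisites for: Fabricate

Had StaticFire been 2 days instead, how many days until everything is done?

Baseline: Fabricate→Assemble→StaticFire→Countdown = 8+2+3+9 = 22 → 22 days.
StaticFire is on the critical path; changing it to 2 makes that path 21 days.
No other chain overtakes it, so the finish is 21 days.

21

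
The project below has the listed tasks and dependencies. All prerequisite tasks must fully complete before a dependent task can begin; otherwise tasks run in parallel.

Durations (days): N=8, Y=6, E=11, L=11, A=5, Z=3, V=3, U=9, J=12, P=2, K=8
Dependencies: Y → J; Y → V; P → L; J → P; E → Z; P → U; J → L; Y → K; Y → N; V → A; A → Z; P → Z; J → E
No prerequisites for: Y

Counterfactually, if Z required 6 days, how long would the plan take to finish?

35

As given, the longest chain is Y→J→E→Z = 6+12+11+3 = 32, so the finish is 32 days.
Z lies on that path, so at 6 days the path becomes 35 days.
That remains the longest chain; total 35 days.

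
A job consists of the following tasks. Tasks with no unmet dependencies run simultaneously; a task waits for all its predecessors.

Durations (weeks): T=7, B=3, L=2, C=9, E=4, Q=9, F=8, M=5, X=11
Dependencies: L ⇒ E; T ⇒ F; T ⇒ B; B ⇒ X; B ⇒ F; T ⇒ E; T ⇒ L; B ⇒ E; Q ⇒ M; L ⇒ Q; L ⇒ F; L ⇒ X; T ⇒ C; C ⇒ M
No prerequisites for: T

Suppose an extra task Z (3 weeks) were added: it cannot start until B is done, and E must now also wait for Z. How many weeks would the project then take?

23

Originally the project takes 23 weeks.
With Z inserted, E now waits for max(L, B, T, Z).
New critical path: T→L→Q→M = 7+2+9+5 = 23 ⇒ 23 weeks.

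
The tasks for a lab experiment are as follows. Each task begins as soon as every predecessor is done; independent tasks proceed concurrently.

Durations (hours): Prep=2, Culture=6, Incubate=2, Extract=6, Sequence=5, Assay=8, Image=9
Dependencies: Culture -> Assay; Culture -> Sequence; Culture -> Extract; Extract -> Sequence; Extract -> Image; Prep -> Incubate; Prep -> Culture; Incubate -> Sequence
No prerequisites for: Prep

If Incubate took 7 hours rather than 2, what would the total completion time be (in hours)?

23

The binding path is Prep→Culture→Extract→Image = 2+6+6+9 = 23; finish at 23 hours.
Incubate is off the critical path — its longest chain is 9 hours, giving 14 of slack.
No other chain overtakes it, so the finish is 23 hours.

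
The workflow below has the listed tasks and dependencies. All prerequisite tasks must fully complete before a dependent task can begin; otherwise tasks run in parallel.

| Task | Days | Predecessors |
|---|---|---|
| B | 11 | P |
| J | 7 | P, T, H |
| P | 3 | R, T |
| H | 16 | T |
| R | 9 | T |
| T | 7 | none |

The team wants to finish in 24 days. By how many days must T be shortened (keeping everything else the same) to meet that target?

Current finish: 30 days; target: 24.
T is on every critical path, so each day cut from T cuts the finish by one (this holds down to a finish of 24).
Need 30 − 24 = 6 days off T → T becomes 1 day, finish becomes 24.

6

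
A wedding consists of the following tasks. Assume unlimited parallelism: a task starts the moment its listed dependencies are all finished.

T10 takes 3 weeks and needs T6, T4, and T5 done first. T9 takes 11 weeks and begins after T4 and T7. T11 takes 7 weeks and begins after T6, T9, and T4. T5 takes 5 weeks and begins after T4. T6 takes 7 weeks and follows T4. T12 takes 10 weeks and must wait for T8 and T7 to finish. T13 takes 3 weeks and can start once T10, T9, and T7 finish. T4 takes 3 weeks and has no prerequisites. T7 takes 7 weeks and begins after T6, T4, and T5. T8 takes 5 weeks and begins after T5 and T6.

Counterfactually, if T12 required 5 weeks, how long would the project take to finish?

35

Critical path before the change: T4→T6→T7→T9→T11 = 3+7+7+11+7 = 35 giving 35 weeks.
T12 has 8 weeks of float (longest path through it is 27).
The critical path is still T4→T6→T7→T9→T11; finish is now 35 weeks.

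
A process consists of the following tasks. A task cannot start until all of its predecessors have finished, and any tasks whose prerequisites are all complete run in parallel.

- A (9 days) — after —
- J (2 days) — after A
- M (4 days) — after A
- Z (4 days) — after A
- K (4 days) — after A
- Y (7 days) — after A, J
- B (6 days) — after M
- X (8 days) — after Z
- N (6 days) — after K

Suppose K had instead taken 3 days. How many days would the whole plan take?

21

Actual critical path: A→Z→X = 9+4+8 = 21 ⇒ 21 days.
K is off the critical path — its longest chain is 19 days, giving 2 of slack.
The critical path is still A→Z→X; finish is now 21 days.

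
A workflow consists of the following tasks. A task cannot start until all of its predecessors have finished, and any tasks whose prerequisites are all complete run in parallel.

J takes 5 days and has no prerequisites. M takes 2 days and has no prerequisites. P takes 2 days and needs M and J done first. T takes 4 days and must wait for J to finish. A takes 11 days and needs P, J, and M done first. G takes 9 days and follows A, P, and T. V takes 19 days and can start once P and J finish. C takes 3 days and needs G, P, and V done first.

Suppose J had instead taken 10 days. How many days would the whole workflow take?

35

As given, the longest chain is J→P→A→G→C = 5+2+11+9+3 = 30, so the finish is 30 days.
J is on the critical path; changing it to 10 makes that path 35 days.
The critical path is still J→P→A→G→C; finish is now 35 days.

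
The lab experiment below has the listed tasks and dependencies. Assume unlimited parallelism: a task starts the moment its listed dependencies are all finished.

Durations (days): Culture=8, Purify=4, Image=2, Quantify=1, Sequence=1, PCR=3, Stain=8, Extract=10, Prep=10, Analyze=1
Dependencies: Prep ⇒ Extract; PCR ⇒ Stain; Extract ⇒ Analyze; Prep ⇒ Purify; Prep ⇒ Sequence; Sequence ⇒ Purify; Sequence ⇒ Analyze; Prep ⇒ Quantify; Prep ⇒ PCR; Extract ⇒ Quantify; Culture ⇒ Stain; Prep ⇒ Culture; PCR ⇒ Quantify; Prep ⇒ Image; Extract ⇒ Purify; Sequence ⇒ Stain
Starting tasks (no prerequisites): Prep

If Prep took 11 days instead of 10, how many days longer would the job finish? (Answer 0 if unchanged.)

1

Critical path before the change: Prep→Culture→Stain = 10+8+8 = 26 giving 26 days.
Since Prep is critical, the +1 change carries straight to that chain (now 27 days).
No other chain overtakes it, so the finish is 27 days.
Change in finish: 27 − 26 = +1 days.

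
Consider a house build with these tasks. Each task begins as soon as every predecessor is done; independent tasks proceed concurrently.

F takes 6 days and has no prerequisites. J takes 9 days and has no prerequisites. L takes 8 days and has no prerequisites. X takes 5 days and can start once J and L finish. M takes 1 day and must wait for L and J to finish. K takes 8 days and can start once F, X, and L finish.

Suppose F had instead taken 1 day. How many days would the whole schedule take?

22

The binding path is J→X→K = 9+5+8 = 22; finish at 22 days.
F is off the critical path — its longest chain is 14 days, giving 8 of slack.
The critical path is still J→X→K; finish is now 22 days.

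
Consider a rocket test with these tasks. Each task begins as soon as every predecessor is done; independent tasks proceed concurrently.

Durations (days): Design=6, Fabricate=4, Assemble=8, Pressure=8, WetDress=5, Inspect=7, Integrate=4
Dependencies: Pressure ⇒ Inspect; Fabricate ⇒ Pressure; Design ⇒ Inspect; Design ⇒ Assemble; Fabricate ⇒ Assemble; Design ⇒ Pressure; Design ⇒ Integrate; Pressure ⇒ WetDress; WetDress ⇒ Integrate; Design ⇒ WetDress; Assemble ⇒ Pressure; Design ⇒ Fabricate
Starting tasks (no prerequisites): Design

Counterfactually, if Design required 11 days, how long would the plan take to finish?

Critical path before the change: Design→Fabricate→Assemble→Pressure→WetDress→Integrate = 6+4+8+8+5+4 = 35 giving 35 days.
Design lies on that path, so at 11 days the path becomes 40 days.
No other chain overtakes it, so the finish is 40 days.

40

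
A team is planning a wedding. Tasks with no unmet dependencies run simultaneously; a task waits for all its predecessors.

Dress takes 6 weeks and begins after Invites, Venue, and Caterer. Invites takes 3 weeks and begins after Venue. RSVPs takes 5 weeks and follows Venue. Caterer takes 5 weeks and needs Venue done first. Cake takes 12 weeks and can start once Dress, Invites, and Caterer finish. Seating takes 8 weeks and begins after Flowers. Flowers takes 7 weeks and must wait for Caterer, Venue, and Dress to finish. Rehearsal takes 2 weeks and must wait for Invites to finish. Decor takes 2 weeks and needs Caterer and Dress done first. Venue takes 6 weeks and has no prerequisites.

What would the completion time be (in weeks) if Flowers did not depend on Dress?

29

With the dependency in place, Venue→Caterer→Dress→Flowers→Seating = 6+5+6+7+8 = 32 sets the finish at 32 weeks.
Without Dress→Flowers, Flowers's earliest start moves from 17 to 11.
New critical path: Venue→Caterer→Dress→Cake = 6+5+6+12 = 29 ⇒ 29 weeks.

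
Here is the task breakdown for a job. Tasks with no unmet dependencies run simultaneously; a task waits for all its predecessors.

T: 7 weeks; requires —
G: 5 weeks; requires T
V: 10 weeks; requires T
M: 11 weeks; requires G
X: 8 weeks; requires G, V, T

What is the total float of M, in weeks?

2

The longest chain is T→V→X = 7+10+8 = 25; overall finish 25 weeks.
M finishes as early as 23 and must finish by 25.
So M can slip 25 − 23 = 2 weeks.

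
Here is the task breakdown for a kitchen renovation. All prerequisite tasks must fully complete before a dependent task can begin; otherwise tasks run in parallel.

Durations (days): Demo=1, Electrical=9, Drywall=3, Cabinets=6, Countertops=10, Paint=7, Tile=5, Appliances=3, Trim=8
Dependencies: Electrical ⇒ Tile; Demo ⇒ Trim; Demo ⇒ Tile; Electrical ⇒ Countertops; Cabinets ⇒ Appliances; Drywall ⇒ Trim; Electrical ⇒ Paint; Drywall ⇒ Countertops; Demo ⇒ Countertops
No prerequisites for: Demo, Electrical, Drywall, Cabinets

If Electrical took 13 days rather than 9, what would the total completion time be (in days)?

Actual critical path: Electrical→Countertops = 9+10 = 19 ⇒ 19 days.
Since Electrical is critical, the +4 change carries straight to that chain (now 23 days).
That remains the longest chain; total 23 days.

23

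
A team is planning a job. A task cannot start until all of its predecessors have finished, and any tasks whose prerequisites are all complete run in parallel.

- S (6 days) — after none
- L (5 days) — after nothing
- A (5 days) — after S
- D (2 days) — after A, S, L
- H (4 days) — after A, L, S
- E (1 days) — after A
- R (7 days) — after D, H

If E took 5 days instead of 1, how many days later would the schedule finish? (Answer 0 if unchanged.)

Actual critical path: S→A→H→R = 6+5+4+7 = 22 ⇒ 22 days.
E has 10 days of float (longest path through it is 12).
No other chain overtakes it, so the finish is 22 days.
Change in finish: 22 − 22 = +0 days.

0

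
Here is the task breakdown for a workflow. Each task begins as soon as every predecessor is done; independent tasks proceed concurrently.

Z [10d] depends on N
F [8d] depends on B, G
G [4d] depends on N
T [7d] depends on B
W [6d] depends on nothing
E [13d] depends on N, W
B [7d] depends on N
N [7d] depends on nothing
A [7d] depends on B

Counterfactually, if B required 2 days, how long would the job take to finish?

As given, the longest chain is N→B→F = 7+7+8 = 22, so the finish is 22 days.
B lies on that path, so at 2 days the path becomes 17 days.
The binding chain switches to N→E = 7+13 = 20; finish 20 days.

20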